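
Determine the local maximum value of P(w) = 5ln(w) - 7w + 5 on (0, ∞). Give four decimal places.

-1.6824

P'(w) = 5/w − 7 = 0 gives w = 5/7.
P''(w) = -5/w², which is negative for w > 0, so this is a local maximum.
P(5/7) = 5·ln(5/7) - 5 + 5 ≈ -1.6824.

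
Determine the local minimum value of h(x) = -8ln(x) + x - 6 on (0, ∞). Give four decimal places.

-14.6355

h'(x) = -8/x + 1 = 0 gives x = 8.
h''(x) = 8/x², which is positive for x > 0, so this is a local minimum.
h(8) = -8·ln(8) + 8 - 6 ≈ -14.6355.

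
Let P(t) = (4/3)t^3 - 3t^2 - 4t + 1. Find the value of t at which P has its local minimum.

P'(t) = 4t^2 - 6t - 4 = 0 at t = -1/2, 2.
Second-derivative test with P''(t) = 8t - 6: P''(-1/2) = -10 < 0 ⇒ local maximum; P''(2) = 10 > 0 ⇒ local minimum.
Thus P has its local minimum at t = 2, with value -25/3.

2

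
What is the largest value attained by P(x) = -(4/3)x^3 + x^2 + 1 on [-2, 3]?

P'(x) = -4x^2 + 2x, which vanishes at x = 0 and x = 1/2.
Evaluating at the critical points and endpoints: P(-2) = 47/3, P(0) = 1, P(1/2) = 13/12, P(3) = -26.
The maximum over the interval is 47/3, attained at x = -2.

47/3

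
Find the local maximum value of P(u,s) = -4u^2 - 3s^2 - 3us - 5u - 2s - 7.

-212/39

∂P/∂u = -8u - 3s - 5 = 0 and ∂P/∂s = -3u - 6s - 2 = 0, so (u, s) = (-8/13, -1/39).
The Hessian has P_{uu} = -8, P_{ss} = -6, P_{us} = -3, giving D = 39 > 0 with P_{uu} < 0, so the point is a local maximum.
P(-8/13, -1/39) = -212/39.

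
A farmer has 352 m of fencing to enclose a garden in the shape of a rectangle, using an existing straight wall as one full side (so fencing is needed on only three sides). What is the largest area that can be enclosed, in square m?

Let the sides perpendicular to the wall have length x and the parallel side y, so 2x + y = 352 and the area is A = xy = x(352 − 2x).
A'(x) = 352 − 4x = 0 gives x = 88, and A''(x) = −4 < 0 confirms a maximum.
Then y = 352 − 2·88 = 176 and A = 15488.

15488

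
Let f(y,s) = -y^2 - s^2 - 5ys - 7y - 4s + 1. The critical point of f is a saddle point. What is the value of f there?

∂f/∂y = -2y - 5s - 7 = 0 and ∂f/∂s = -5y - 2s - 4 = 0, so (y, s) = (-2/7, -9/7).
The Hessian has f_{yy} = -2, f_{ss} = -2, f_{ys} = -5, giving D = -21 < 0, so the point is a saddle point.
f(-2/7, -9/7) = 32/7.

32/7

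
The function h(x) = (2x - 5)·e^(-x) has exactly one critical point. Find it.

7/2

Differentiating with the product rule gives h'(x) = (-2x + 7)·e^(-x). Since e^(-x) > 0, the only critical point is x = 7/2.
h''(7/2) has the same sign as -2 < 0, so this is a local maximum.
h(7/2) = (2)·e^(-7/2) ≈ 0.0604.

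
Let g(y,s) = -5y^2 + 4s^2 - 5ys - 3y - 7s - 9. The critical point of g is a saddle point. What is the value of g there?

-1049/105

∂g/∂y = -10y - 5s - 3 = 0 and ∂g/∂s = -5y + 8s - 7 = 0, so (y, s) = (-59/105, 11/21).
The Hessian has g_{yy} = -10, g_{ss} = 8, g_{ys} = -5, giving D = -105 < 0, so the point is a saddle point.
g(-59/105, 11/21) = -1049/105.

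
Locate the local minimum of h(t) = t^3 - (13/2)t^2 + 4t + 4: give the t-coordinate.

h'(t) = 3t^2 - 13t + 4 = 0 at t = 1/3, 4.
Second-derivative test with h''(t) = 6t - 13: h''(1/3) = -11 < 0 ⇒ local maximum; h''(4) = 11 > 0 ⇒ local minimum.
The local minimum is h(4) = -20.

4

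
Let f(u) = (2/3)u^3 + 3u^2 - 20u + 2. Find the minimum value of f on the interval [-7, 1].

Differentiating, f'(u) = 2u^2 + 6u - 20; whose only zero in [-7, 1] is u = -5.
Candidates: f(-7) = 181/3, f(-5) = 281/3, f(1) = -43/3.
The minimum over the interval is -43/3, attained at u = 1.

-43/3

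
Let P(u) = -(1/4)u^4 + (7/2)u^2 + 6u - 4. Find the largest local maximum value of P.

101/4

P'(u) = -u^3 + 7u + 6. Setting P'(u) = 0 gives u ∈ {-2, -1, 3}.
P''(u) = -3u^2 + 7. P''(-2) = -5 < 0 ⇒ local maximum; P''(-1) = 4 > 0 ⇒ local minimum; P''(3) = -20 < 0 ⇒ local maximum.
The largest local maximum is P(3) = 101/4.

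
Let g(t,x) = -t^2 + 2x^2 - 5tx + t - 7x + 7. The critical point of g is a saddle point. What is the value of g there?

149/33

∂g/∂t = -2t - 5x + 1 = 0 and ∂g/∂x = -5t + 4x - 7 = 0, so (t, x) = (-31/33, 19/33).
The Hessian has g_{tt} = -2, g_{xx} = 4, g_{tx} = -5, giving D = -33 < 0, so the point is a saddle point.
g(-31/33, 19/33) = 149/33.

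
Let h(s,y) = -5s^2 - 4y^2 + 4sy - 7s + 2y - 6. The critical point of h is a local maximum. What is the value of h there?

-7/2

∂h/∂s = -10s + 4y - 7 = 0 and ∂h/∂y = 4s - 8y + 2 = 0, so (s, y) = (-3/4, -1/8).
The Hessian has h_{ss} = -10, h_{yy} = -8, h_{sy} = 4, giving D = 64 > 0 with h_{ss} < 0, so the point is a local maximum.
h(-3/4, -1/8) = -7/2.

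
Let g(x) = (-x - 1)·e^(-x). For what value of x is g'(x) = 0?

Differentiating with the product rule gives g'(x) = (x)·e^(-x). Since e^(-x) > 0, the only critical point is x = 0.
g''(0) has the same sign as 1 > 0, so this is a local minimum.
g(0) = (-1)·e^(0) ≈ -1.0000.

0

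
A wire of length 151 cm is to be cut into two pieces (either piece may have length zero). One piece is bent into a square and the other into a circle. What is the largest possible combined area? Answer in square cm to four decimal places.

Let x be the length used for the square. Square side x/4; circle radius (151−x)/(2π).
A(x) = (x/4)² + π·((151−x)/(2π))² = x²/16 + (151−x)²/(4π) for 0 ≤ x ≤ 151. A'(x) = x/8 − (151−x)/(2π) = 0 gives x = 4·151/(π+4) ≈ 84.5750.
A'' > 0, so the interior critical point is a minimum; the maximum is at an endpoint. A(0) = 1814.4459 and A(151) = 1425.0625, so the largest area is 1814.4459.

1814.4459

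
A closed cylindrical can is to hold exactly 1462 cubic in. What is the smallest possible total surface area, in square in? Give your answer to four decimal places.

713.0929

With radius r and height h, πr²h = 1462 so h = 1462/(πr²), and S(r) = 2πr² + 2πrh = 2πr² + 2·1462/r.
S'(r) = 4πr − 2·1462/r² = 0 ⇒ r³ = 1462/(2π), so r ≈ 6.1507 and h = 2r ≈ 12.3013.
S''(r) = 4π + 4·1462/r³ > 0, so this is the minimum; S ≈ 713.0929.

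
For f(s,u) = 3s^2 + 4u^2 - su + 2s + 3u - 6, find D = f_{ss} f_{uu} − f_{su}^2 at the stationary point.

∂f/∂s = 6s - u + 2 = 0 and ∂f/∂u = -s + 8u + 3 = 0, so (s, u) = (-19/47, -20/47).
The Hessian has f_{ss} = 6, f_{uu} = 8, f_{su} = -1, giving D = 47 > 0 with f_{ss} > 0, so the point is a local minimum.
D = (6)·(8) − (-1)^2 = 47.

47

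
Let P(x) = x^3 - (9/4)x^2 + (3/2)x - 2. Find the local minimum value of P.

P'(x) = 3x^2 - (9/2)x + 3/2 = 0 at x = 1/2, 1.
Since P''(x) = 6x - 9/2, we get P''(1/2) = -3/2 < 0 ⇒ local maximum; P''(1) = 3/2 > 0 ⇒ local minimum.
Thus P has its local minimum at x = 1, with value -7/4.

-7/4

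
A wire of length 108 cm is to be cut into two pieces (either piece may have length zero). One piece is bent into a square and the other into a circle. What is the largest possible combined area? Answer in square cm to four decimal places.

Let x be the length used for the square. Square side x/4; circle radius (108−x)/(2π).
A(x) = (x/4)² + π·((108−x)/(2π))² = x²/16 + (108−x)²/(4π) for 0 ≤ x ≤ 108. A'(x) = x/8 − (108−x)/(2π) = 0 gives x = 4·108/(π+4) ≈ 60.4907.
A'' > 0, so the interior critical point is a minimum; the maximum is at an endpoint. A(0) = 928.1916 and A(108) = 729.0000, so the largest area is 928.1916.

928.1916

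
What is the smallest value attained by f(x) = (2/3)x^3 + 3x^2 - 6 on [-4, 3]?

The derivative is 2x^2 + 6x, which vanishes at x = -3 and x = 0.
Candidates: f(-4) = -2/3,  f(-3) = 3,  f(0) = -6,  f(3) = 39.
Hence the absolute minimum is -6 at x = 0.

-6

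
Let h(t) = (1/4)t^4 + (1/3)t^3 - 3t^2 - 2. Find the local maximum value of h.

h'(t) = t^3 + t^2 - 6t. Setting h'(t) = 0 gives t ∈ {-3, 0, 2}.
Since h''(t) = 3t^2 + 2t - 6, we get h''(-3) = 15 > 0 ⇒ local minimum; h''(0) = -6 < 0 ⇒ local maximum; h''(2) = 10 > 0 ⇒ local minimum.
So the local maximum value is h(0) = -2.

-2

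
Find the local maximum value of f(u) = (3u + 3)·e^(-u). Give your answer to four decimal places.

3.0000

By the product rule, f'(u) = (-3u)·e^(-u). Since e^(-u) > 0, the only critical point is u = 0.
f''(0) has the same sign as -3 < 0, so this is a local maximum.
f(0) = (3)·e^(0) ≈ 3.0000.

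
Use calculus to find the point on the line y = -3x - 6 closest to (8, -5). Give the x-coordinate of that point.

1/2

Minimize D(x)^2 = (x - 8)^2 + (-3x - 1)^2.
d/dx[D^2] = 2(x - 8) + 2·(-3)·(-3x - 1) = 0 ⇒ x = 1/2.
Then y = -15/2 and the distance is √(125/2) ≈ 7.9057.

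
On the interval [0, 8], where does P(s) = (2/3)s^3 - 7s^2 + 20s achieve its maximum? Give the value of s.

The derivative is 2s^2 - 14s + 20, which vanishes at s = 2 and s = 5.
Compare values at every candidate in [0, 8]: P(0) = 0,  P(2) = 52/3,  P(5) = 25/3,  P(8) = 160/3.
The maximum over the interval is 160/3, attained at s = 8.

8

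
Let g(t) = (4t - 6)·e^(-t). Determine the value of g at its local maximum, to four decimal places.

g'(t) = 4·e^(-t) + (4t - 6)·(-1)·e^(-t) = (-4t + 10)·e^(-t). Since e^(-t) > 0, the only critical point is t = 5/2.
g''(5/2) has the same sign as -4 < 0, so this is a local maximum.
g(5/2) = (4)·e^(-5/2) ≈ 0.3283.

0.3283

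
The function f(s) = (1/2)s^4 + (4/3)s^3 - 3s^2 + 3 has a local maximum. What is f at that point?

3

f'(s) = 2s^3 + 4s^2 - 6s. Setting f'(s) = 0 gives s ∈ {-3, 0, 1}.
Since f''(s) = 6s^2 + 8s - 6, we get f''(-3) = 24 > 0 ⇒ local minimum; f''(0) = -6 < 0 ⇒ local maximum; f''(1) = 8 > 0 ⇒ local minimum.
Thus f has its local maximum at s = 0, with value 3.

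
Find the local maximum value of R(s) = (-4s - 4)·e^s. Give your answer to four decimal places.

0.5413

By the product rule, R'(s) = (-4s - 8)·e^s. Since e^s > 0, the only critical point is s = -2.
R''(-2) has the same sign as -4 < 0, so this is a local maximum.
R(-2) = (4)·e^(-2) ≈ 0.5413.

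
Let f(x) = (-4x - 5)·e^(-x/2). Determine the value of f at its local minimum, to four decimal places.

By the product rule, f'(x) = (2x - 3/2)·e^(-x/2). Since e^(-x/2) > 0, the only critical point is x = 3/4.
f''(3/4) has the same sign as 2 > 0, so this is a local minimum.
f(3/4) = (-8)·e^(-3/8) ≈ -5.4983.

-5.4983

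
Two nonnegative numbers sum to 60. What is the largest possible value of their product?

With x + y = 60, the product is P(x) = x(60 − x).
P'(x) = 60 − 2x = 0 gives x = 30; P'' = −2 < 0, so this is the maximum.
P = 30·30 = 900.

900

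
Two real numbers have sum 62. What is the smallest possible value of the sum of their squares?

1922

With a + b = 62, a^2 + b^2 = a^2 + (62 − a)^2.
The derivative 2a − 2(62 − a) = 4a − 124 vanishes at a = 31; second derivative 4 > 0, a minimum.
The minimum is 2·(31)^2 = 1922.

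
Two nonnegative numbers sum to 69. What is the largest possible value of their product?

4761/4

With x + y = 69, the product is P(x) = x(69 − x).
P'(x) = 69 − 2x = 0 gives x = 69/2; P'' = −2 < 0, so this is the maximum.
P = 69/2·69/2 = 4761/4.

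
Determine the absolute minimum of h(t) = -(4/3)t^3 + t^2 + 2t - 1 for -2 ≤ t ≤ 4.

h'(t) = -4t^2 + 2t + 2, which vanishes at t = -1/2 and t = 1.
Candidates: h(-2) = 29/3, h(-1/2) = -19/12, h(1) = 2/3, h(4) = -187/3.
So the minimum is h(4) = -187/3.

-187/3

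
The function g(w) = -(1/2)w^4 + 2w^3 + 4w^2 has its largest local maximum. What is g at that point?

64

Critical points: g'(w) = -2w^3 + 6w^2 + 8w vanishes at w = -1, 0, 4.
Since g''(w) = -6w^2 + 12w + 8, we get g''(-1) = -10 < 0 ⇒ local maximum; g''(0) = 8 > 0 ⇒ local minimum; g''(4) = -40 < 0 ⇒ local maximum.
Thus g has its largest local maximum at w = 4, with value 64.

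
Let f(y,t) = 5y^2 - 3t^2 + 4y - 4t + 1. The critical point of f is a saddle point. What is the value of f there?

23/15

∂f/∂y = 10y + 4 = 0 and ∂f/∂t = -6t - 4 = 0, so (y, t) = (-2/5, -2/3).
The Hessian has f_{yy} = 10, f_{tt} = -6, f_{yt} = 0, giving D = -60 < 0, so the point is a saddle point.
f(-2/5, -2/3) = 23/15.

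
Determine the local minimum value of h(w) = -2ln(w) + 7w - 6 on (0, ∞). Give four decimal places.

-1.4945

h'(w) = -2/w + 7 = 0 gives w = 2/7.
h''(w) = 2/w², which is positive for w > 0, so this is a local minimum.
h(2/7) = -2·ln(2/7) + 2 - 6 ≈ -1.4945.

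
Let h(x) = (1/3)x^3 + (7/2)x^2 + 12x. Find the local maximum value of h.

Critical points: h'(x) = x^2 + 7x + 12 vanishes at x = -4, -3.
Second-derivative test with h''(x) = 2x + 7: h''(-4) = -1 < 0 ⇒ local maximum; h''(-3) = 1 > 0 ⇒ local minimum.
The local maximum is h(-4) = -40/3.

-40/3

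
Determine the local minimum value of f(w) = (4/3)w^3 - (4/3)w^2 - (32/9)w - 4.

-644/81

f'(w) = 4w^2 - (8/3)w - 32/9. Setting f'(w) = 0 gives w ∈ {-2/3, 4/3}.
f''(w) = 8w - 8/3. f''(-2/3) = -8 < 0 ⇒ local maximum; f''(4/3) = 8 > 0 ⇒ local minimum.
The local minimum is f(4/3) = -644/81.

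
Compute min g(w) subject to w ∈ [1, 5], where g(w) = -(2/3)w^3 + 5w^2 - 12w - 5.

-70/3

Differentiating, g'(w) = -2w^2 + 10w - 12; which vanishes at w = 2 and w = 3.
Evaluating at the critical points and endpoints: g(1) = -38/3; g(2) = -43/3; g(3) = -14; g(5) = -70/3.
So the minimum is g(5) = -70/3.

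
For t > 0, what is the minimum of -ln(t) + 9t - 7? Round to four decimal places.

f'(t) = -1/t + 9 = 0 gives t = 1/9.
f''(t) = 1/t², which is positive for t > 0, so this is a local minimum.
f(1/9) = -1·ln(1/9) + 1 - 7 ≈ -3.8028.

-3.8028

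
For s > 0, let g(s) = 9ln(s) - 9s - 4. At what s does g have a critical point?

g'(s) = 9/s − 9 = 0 gives s = 1.
g''(s) = -9/s², which is negative for s > 0, so this is a local maximum.
g(1) = 9·ln(1) - 9 - 4 ≈ -13.0000.

1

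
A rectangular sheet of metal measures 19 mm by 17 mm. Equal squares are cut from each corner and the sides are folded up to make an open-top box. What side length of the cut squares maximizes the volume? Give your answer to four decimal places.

With cut size x, the volume is V(x) = x(19 − 2x)(17 − 2x) for 0 < x < 8.5.
V'(x) = 12x^2 − 144x + 323. Setting V'(x) = 0 gives x ≈ 2.9861 (the root in (0, 8.5)).
V''(x) = 24x − 144 is negative there, so this is the maximum; V ≈ 429.0069.

2.9861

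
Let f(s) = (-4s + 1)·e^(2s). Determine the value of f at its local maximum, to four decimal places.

Differentiating with the product rule gives f'(s) = (-8s - 2)·e^(2s). Since e^(2s) > 0, the only critical point is s = -1/4.
f''(-1/4) has the same sign as -8 < 0, so this is a local maximum.
f(-1/4) = (2)·e^(-1/2) ≈ 1.2131.

1.2131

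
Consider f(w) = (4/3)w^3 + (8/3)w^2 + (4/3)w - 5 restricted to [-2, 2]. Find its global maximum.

f'(w) = 4w^2 + (16/3)w + 4/3, which vanishes at w = -1 and w = -1/3.
Compare values at every candidate in [-2, 2]: f(-2) = -23/3,  f(-1) = -5,  f(-1/3) = -421/81,  f(2) = 19.
Hence the absolute maximum is 19 at w = 2.

19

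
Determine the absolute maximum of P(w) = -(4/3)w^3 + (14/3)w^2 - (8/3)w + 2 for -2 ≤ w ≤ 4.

Differentiating, P'(w) = -4w^2 + (28/3)w - 8/3; which vanishes at w = 1/3 and w = 2.
Candidates: P(-2) = 110/3,  P(1/3) = 128/81,  P(2) = 14/3,  P(4) = -58/3.
The maximum over the interval is 110/3, attained at w = -2.

110/3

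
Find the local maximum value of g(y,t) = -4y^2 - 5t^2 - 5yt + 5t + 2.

42/11

∂g/∂y = -8y - 5t = 0 and ∂g/∂t = -5y - 10t + 5 = 0, so (y, t) = (-5/11, 8/11).
The Hessian has g_{yy} = -8, g_{tt} = -10, g_{yt} = -5, giving D = 55 > 0 with g_{yy} < 0, so the point is a local maximum.
g(-5/11, 8/11) = 42/11.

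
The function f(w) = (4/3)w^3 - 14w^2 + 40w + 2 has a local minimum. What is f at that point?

56/3

Critical points: f'(w) = 4w^2 - 28w + 40 vanishes at w = 2, 5.
f''(w) = 8w - 28. f''(2) = -12 < 0 ⇒ local maximum; f''(5) = 12 > 0 ⇒ local minimum.
Thus f has its local minimum at w = 5, with value 56/3.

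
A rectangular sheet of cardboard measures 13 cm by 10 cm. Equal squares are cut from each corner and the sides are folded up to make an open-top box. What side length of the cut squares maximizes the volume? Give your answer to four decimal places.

With cut size x, the volume is V(x) = x(13 − 2x)(10 − 2x) for 0 < x < 5.
V'(x) = 12x^2 − 92x + 130. Setting V'(x) = 0 gives x ≈ 1.8684 (the root in (0, 5)).
V''(x) = 24x − 92 is negative there, so this is the maximum; V ≈ 108.3995.

1.8684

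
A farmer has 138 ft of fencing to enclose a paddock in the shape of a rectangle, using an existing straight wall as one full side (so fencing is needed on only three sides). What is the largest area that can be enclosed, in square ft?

Let the sides perpendicular to the wall have length x and the parallel side y, so 2x + y = 138 and the area is A = xy = x(138 − 2x).
A'(x) = 138 − 4x = 0 gives x = 69/2, and A''(x) = −4 < 0 confirms a maximum.
Then y = 138 − 2·69/2 = 69 and A = 4761/2.

4761/2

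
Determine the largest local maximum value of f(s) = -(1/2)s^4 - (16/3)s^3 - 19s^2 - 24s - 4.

35/6

f'(s) = -2s^3 - 16s^2 - 38s - 24. Setting f'(s) = 0 gives s ∈ {-4, -3, -1}.
f''(s) = -6s^2 - 32s - 38. f''(-4) = -6 < 0 ⇒ local maximum; f''(-3) = 4 > 0 ⇒ local minimum; f''(-1) = -12 < 0 ⇒ local maximum.
The largest local maximum is f(-1) = 35/6.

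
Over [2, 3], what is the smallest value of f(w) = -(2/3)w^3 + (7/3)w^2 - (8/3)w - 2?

f'(w) = -2w^2 + (14/3)w - 8/3, which has no zeros in [2, 3].
Compare values at every candidate in [2, 3]: f(2) = -10/3,  f(3) = -7.
Hence the absolute minimum is -7 at w = 3.

-7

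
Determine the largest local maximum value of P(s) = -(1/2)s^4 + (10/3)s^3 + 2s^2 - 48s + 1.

P'(s) = -2s^3 + 10s^2 + 4s - 48. Setting P'(s) = 0 gives s ∈ {-2, 3, 4}.
P''(s) = -6s^2 + 20s + 4. P''(-2) = -60 < 0 ⇒ local maximum; P''(3) = 10 > 0 ⇒ local minimum; P''(4) = -12 < 0 ⇒ local maximum.
The largest local maximum is P(-2) = 211/3.

211/3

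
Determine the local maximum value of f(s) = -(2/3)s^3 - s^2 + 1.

Critical points: f'(s) = -2s^2 - 2s vanishes at s = -1, 0.
Since f''(s) = -4s - 2, we get f''(-1) = 2 > 0 ⇒ local minimum; f''(0) = -2 < 0 ⇒ local maximum.
The local maximum is f(0) = 1.

1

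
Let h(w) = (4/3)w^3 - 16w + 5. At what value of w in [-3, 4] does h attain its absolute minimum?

2

Differentiating, h'(w) = 4w^2 - 16; which vanishes at w = -2 and w = 2.
Candidates: h(-3) = 17, h(-2) = 79/3, h(2) = -49/3, h(4) = 79/3.
The minimum over the interval is -49/3, attained at w = 2.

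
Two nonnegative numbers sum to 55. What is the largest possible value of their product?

With x + y = 55, the product is P(x) = x(55 − x).
P'(x) = 55 − 2x = 0 gives x = 55/2; P'' = −2 < 0, so this is the maximum.
P = 55/2·55/2 = 3025/4.

3025/4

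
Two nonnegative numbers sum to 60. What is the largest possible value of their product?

900

With x + y = 60, the product is P(x) = x(60 − x).
P'(x) = 60 − 2x = 0 gives x = 30; P'' = −2 < 0, so this is the maximum.
P = 30·30 = 900.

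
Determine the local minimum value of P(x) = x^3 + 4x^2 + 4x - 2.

Critical points: P'(x) = 3x^2 + 8x + 4 vanishes at x = -2, -2/3.
P''(x) = 6x + 8. P''(-2) = -4 < 0 ⇒ local maximum; P''(-2/3) = 4 > 0 ⇒ local minimum.
So the local minimum value is P(-2/3) = -86/27.

-86/27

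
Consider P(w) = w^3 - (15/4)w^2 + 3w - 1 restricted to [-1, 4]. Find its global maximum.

15

P'(w) = 3w^2 - (15/2)w + 3, which vanishes at w = 1/2 and w = 2.
Evaluating at the critical points and endpoints: P(-1) = -35/4; P(1/2) = -5/16; P(2) = -2; P(4) = 15.
The maximum over the interval is 15, attained at w = 4.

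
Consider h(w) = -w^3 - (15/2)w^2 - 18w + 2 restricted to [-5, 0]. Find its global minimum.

The derivative is -3w^2 - 15w - 18, which vanishes at w = -3 and w = -2.
Candidates: h(-5) = 59/2,  h(-3) = 31/2,  h(-2) = 16,  h(0) = 2.
The minimum over the interval is 2, attained at w = 0.

2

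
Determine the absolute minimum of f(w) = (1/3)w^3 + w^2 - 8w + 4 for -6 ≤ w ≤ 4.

f'(w) = w^2 + 2w - 8, which vanishes at w = -4 and w = 2.
Compare values at every candidate in [-6, 4]: f(-6) = 16, f(-4) = 92/3, f(2) = -16/3, f(4) = 28/3.
The minimum over the interval is -16/3, attained at w = 2.

-16/3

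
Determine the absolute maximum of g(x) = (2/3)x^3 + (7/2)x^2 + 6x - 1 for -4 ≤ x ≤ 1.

55/6

g'(x) = 2x^2 + 7x + 6, which vanishes at x = -2 and x = -3/2.
Candidates: g(-4) = -35/3,  g(-2) = -13/3,  g(-3/2) = -35/8,  g(1) = 55/6.
So the maximum is g(1) = 55/6.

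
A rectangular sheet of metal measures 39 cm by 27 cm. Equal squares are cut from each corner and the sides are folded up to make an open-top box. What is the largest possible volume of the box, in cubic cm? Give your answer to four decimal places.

With cut size x, the volume is V(x) = x(39 − 2x)(27 − 2x) for 0 < x < 13.5.
V'(x) = 12x^2 − 264x + 1053. Setting V'(x) = 0 gives x ≈ 5.2337 (the root in (0, 13.5)).
V''(x) = 24x − 264 is negative there, so this is the maximum; V ≈ 2468.8308.

2468.8308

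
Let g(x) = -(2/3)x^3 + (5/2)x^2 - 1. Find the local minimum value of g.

-1

g'(x) = -2x^2 + 5x. Setting g'(x) = 0 gives x ∈ {0, 5/2}.
Second-derivative test with g''(x) = -4x + 5: g''(0) = 5 > 0 ⇒ local minimum; g''(5/2) = -5 < 0 ⇒ local maximum.
So the local minimum value is g(0) = -1.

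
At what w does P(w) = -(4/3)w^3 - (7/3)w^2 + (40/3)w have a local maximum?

4/3

P'(w) = -4w^2 - (14/3)w + 40/3 = 0 at w = -5/2, 4/3.
Second-derivative test with P''(w) = -8w - 14/3: P''(-5/2) = 46/3 > 0 ⇒ local minimum; P''(4/3) = -46/3 < 0 ⇒ local maximum.
The local maximum is P(4/3) = 848/81.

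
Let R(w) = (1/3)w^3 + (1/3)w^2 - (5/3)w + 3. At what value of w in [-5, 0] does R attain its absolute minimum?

-5

Differentiating, R'(w) = w^2 + (2/3)w - 5/3; whose only zero in [-5, 0] is w = -5/3.
Candidates: R(-5) = -22; R(-5/3) = 418/81; R(0) = 3.
Hence the absolute minimum is -22 at w = -5.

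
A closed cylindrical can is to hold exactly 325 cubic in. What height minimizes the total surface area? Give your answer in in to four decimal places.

7.4519

With radius r and height h, πr²h = 325 so h = 325/(πr²), and S(r) = 2πr² + 2πrh = 2πr² + 2·325/r.
S'(r) = 4πr − 2·325/r² = 0 ⇒ r³ = 325/(2π), so r ≈ 3.7259 and h = 2r ≈ 7.4519.
S''(r) = 4π + 4·325/r³ > 0, so this is the minimum; S ≈ 261.6798.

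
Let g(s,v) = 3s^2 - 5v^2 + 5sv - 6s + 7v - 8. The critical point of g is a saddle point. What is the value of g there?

-503/85

∂g/∂s = 6s + 5v - 6 = 0 and ∂g/∂v = 5s - 10v + 7 = 0, so (s, v) = (5/17, 72/85).
The Hessian has g_{ss} = 6, g_{vv} = -10, g_{sv} = 5, giving D = -85 < 0, so the point is a saddle point.
g(5/17, 72/85) = -503/85.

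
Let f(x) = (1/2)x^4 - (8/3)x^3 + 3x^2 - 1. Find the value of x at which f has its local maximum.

1

f'(x) = 2x^3 - 8x^2 + 6x. Setting f'(x) = 0 gives x ∈ {0, 1, 3}.
Since f''(x) = 6x^2 - 16x + 6, we get f''(0) = 6 > 0 ⇒ local minimum; f''(1) = -4 < 0 ⇒ local maximum; f''(3) = 12 > 0 ⇒ local minimum.
The local maximum is f(1) = -1/6.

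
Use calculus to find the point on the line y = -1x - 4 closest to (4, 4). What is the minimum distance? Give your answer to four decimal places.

8.4853

Minimize D(x)^2 = (x - 4)^2 + (-x - 8)^2.
d/dx[D^2] = 2(x - 4) + 2·(-1)·(-x - 8) = 0 ⇒ x = -2.
Then y = -2 and the distance is √(72) ≈ 8.4853.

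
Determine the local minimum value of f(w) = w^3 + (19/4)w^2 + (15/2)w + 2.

f'(w) = 3w^2 + (19/2)w + 15/2. Setting f'(w) = 0 gives w ∈ {-5/3, -3/2}.
f''(w) = 6w + 19/2. f''(-5/3) = -1/2 < 0 ⇒ local maximum; f''(-3/2) = 1/2 > 0 ⇒ local minimum.
So the local minimum value is f(-3/2) = -31/16.

-31/16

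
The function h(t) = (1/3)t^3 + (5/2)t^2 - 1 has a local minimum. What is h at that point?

-1

Critical points: h'(t) = t^2 + 5t vanishes at t = -5, 0.
h''(t) = 2t + 5. h''(-5) = -5 < 0 ⇒ local maximum; h''(0) = 5 > 0 ⇒ local minimum.
The local minimum is h(0) = -1.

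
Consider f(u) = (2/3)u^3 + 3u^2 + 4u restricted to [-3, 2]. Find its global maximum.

76/3

f'(u) = 2u^2 + 6u + 4, which vanishes at u = -2 and u = -1.
Candidates: f(-3) = -3, f(-2) = -4/3, f(-1) = -5/3, f(2) = 76/3.
The maximum over the interval is 76/3, attained at u = 2.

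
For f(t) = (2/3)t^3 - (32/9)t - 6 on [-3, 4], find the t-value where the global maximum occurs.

4

The derivative is 2t^2 - 32/9, which vanishes at t = -4/3 and t = 4/3.
Candidates: f(-3) = -40/3,  f(-4/3) = -230/81,  f(4/3) = -742/81,  f(4) = 202/9.
The maximum over the interval is 202/9, attained at t = 4.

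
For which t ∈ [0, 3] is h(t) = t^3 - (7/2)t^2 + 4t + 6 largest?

3

Differentiating, h'(t) = 3t^2 - 7t + 4; which vanishes at t = 1 and t = 4/3.
Evaluating at the critical points and endpoints: h(0) = 6; h(1) = 15/2; h(4/3) = 202/27; h(3) = 27/2.
Hence the absolute maximum is 27/2 at t = 3.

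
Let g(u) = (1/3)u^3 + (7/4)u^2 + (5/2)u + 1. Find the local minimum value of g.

-1/12

Critical points: g'(u) = u^2 + (7/2)u + 5/2 vanishes at u = -5/2, -1.
Second-derivative test with g''(u) = 2u + 7/2: g''(-5/2) = -3/2 < 0 ⇒ local maximum; g''(-1) = 3/2 > 0 ⇒ local minimum.
The local minimum is g(-1) = -1/12.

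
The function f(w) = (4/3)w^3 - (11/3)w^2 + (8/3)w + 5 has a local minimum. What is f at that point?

421/81

f'(w) = 4w^2 - (22/3)w + 8/3 = 0 at w = 1/2, 4/3.
f''(w) = 8w - 22/3. f''(1/2) = -10/3 < 0 ⇒ local maximum; f''(4/3) = 10/3 > 0 ⇒ local minimum.
So the local minimum value is f(4/3) = 421/81.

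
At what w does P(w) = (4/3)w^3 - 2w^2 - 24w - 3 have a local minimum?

3

P'(w) = 4w^2 - 4w - 24. Setting P'(w) = 0 gives w ∈ {-2, 3}.
P''(w) = 8w - 4. P''(-2) = -20 < 0 ⇒ local maximum; P''(3) = 20 > 0 ⇒ local minimum.
Thus P has its local minimum at w = 3, with value -57.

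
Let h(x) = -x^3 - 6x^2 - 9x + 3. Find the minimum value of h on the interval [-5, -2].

h'(x) = -3x^2 - 12x - 9, whose only zero in [-5, -2] is x = -3.
Candidates: h(-5) = 23, h(-3) = 3, h(-2) = 5.
So the minimum is h(-3) = 3.

3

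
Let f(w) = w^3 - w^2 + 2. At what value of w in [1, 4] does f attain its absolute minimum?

f'(w) = 3w^2 - 2w, which has no zeros in [1, 4].
Candidates: f(1) = 2,  f(4) = 50.
The minimum over the interval is 2, attained at w = 1.

1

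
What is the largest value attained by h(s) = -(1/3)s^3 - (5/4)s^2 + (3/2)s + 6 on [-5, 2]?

Differentiating, h'(s) = -s^2 - (5/2)s + 3/2; which vanishes at s = -3 and s = 1/2.
Compare values at every candidate in [-5, 2]: h(-5) = 107/12, h(-3) = -3/4, h(1/2) = 307/48, h(2) = 4/3.
The maximum over the interval is 107/12, attained at s = -5.

107/12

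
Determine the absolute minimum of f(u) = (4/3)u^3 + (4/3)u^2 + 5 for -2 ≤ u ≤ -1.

Differentiating, f'(u) = 4u^2 + (8/3)u; which has no zeros in [-2, -1].
Evaluating at the critical points and endpoints: f(-2) = -1/3,  f(-1) = 5.
The minimum over the interval is -1/3, attained at u = -2.

-1/3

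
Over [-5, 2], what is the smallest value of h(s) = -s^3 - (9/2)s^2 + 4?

-22

h'(s) = -3s^2 - 9s, which vanishes at s = -3 and s = 0.
Compare values at every candidate in [-5, 2]: h(-5) = 33/2,  h(-3) = -19/2,  h(0) = 4,  h(2) = -22.
Hence the absolute minimum is -22 at s = 2.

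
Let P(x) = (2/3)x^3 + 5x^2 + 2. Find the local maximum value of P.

P'(x) = 2x^2 + 10x. Setting P'(x) = 0 gives x ∈ {-5, 0}.
Second-derivative test with P''(x) = 4x + 10: P''(-5) = -10 < 0 ⇒ local maximum; P''(0) = 10 > 0 ⇒ local minimum.
So the local maximum value is P(-5) = 131/3.

131/3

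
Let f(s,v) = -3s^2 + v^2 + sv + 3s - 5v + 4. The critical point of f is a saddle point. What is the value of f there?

∂f/∂s = -6s + v + 3 = 0 and ∂f/∂v = s + 2v - 5 = 0, so (s, v) = (11/13, 27/13).
The Hessian has f_{ss} = -6, f_{vv} = 2, f_{sv} = 1, giving D = -13 < 0, so the point is a saddle point.
f(11/13, 27/13) = 1/13.

1/13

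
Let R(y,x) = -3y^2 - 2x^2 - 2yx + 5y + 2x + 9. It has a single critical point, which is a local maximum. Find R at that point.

∂R/∂y = -6y - 2x + 5 = 0 and ∂R/∂x = -2y - 4x + 2 = 0, so (y, x) = (4/5, 1/10).
The Hessian has R_{yy} = -6, R_{xx} = -4, R_{yx} = -2, giving D = 20 > 0 with R_{yy} < 0, so the point is a local maximum.
R(4/5, 1/10) = 111/10.

111/10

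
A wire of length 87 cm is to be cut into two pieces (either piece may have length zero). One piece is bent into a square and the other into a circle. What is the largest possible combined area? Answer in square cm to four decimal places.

Let x be the length used for the square. Square side x/4; circle radius (87−x)/(2π).
A(x) = (x/4)² + π·((87−x)/(2π))² = x²/16 + (87−x)²/(4π) for 0 ≤ x ≤ 87. A'(x) = x/8 − (87−x)/(2π) = 0 gives x = 4·87/(π+4) ≈ 48.7286.
A'' > 0, so the interior critical point is a minimum; the maximum is at an endpoint. A(0) = 602.3219 and A(87) = 473.0625, so the largest area is 602.3219.

602.3219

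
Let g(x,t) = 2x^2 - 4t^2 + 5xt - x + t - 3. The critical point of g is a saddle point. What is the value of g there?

∂g/∂x = 4x + 5t - 1 = 0 and ∂g/∂t = 5x - 8t + 1 = 0, so (x, t) = (1/19, 3/19).
The Hessian has g_{xx} = 4, g_{tt} = -8, g_{xt} = 5, giving D = -57 < 0, so the point is a saddle point.
g(1/19, 3/19) = -56/19.

-56/19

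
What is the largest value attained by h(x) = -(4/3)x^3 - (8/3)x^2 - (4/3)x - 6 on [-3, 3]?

Differentiating, h'(x) = -4x^2 - (16/3)x - 4/3; which vanishes at x = -1 and x = -1/3.
Evaluating at the critical points and endpoints: h(-3) = 10; h(-1) = -6; h(-1/3) = -470/81; h(3) = -70.
So the maximum is h(-3) = 10.

10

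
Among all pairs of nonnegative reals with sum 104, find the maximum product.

With x + y = 104, the product is P(x) = x(104 − x).
P'(x) = 104 − 2x = 0 gives x = 52; P'' = −2 < 0, so this is the maximum.
P = 52·52 = 2704.

2704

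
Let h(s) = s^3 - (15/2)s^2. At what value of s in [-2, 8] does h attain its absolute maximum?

8

Differentiating, h'(s) = 3s^2 - 15s; which vanishes at s = 0 and s = 5.
Compare values at every candidate in [-2, 8]: h(-2) = -38,  h(0) = 0,  h(5) = -125/2,  h(8) = 32.
The maximum over the interval is 32, attained at s = 8.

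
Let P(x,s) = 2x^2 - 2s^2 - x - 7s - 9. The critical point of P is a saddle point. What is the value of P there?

∂P/∂x = 4x - 1 = 0 and ∂P/∂s = -4s - 7 = 0, so (x, s) = (1/4, -7/4).
The Hessian has P_{xx} = 4, P_{ss} = -4, P_{xs} = 0, giving D = -16 < 0, so the point is a saddle point.
P(1/4, -7/4) = -3.

-3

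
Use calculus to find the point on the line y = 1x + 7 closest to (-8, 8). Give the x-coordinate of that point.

Minimize D(x)^2 = (x + 8)^2 + (x - 1)^2.
d/dx[D^2] = 2(x + 8) + 2·1·(x - 1) = 0 ⇒ x = -7/2.
Then y = 7/2 and the distance is √(81/2) ≈ 6.3640.

-7/2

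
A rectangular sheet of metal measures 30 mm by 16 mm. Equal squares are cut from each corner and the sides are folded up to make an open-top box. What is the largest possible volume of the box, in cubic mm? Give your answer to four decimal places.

725.9259

With cut size x, the volume is V(x) = x(30 − 2x)(16 − 2x) for 0 < x < 8.
V'(x) = 12x^2 − 184x + 480. Setting V'(x) = 0 gives x ≈ 3.3333 (the root in (0, 8)).
V''(x) = 24x − 184 is negative there, so this is the maximum; V ≈ 725.9259.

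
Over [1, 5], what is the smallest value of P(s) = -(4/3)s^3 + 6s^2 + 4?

-38/3

P'(s) = -4s^2 + 12s, whose only zero in [1, 5] is s = 3.
Candidates: P(1) = 26/3,  P(3) = 22,  P(5) = -38/3.
So the minimum is P(5) = -38/3.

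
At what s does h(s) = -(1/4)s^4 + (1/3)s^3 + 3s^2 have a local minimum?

h'(s) = -s^3 + s^2 + 6s = 0 at s = -2, 0, 3.
h''(s) = -3s^2 + 2s + 6. h''(-2) = -10 < 0 ⇒ local maximum; h''(0) = 6 > 0 ⇒ local minimum; h''(3) = -15 < 0 ⇒ local maximum.
The local minimum is h(0) = 0.

0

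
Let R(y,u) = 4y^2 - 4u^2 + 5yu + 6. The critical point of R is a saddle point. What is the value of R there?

6

∂R/∂y = 8y + 5u = 0 and ∂R/∂u = 5y - 8u = 0, so (y, u) = (0, 0).
The Hessian has R_{yy} = 8, R_{uu} = -8, R_{yu} = 5, giving D = -89 < 0, so the point is a saddle point.
R(0, 0) = 6.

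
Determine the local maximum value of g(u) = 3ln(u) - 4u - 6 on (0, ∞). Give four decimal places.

g'(u) = 3/u − 4 = 0 gives u = 3/4.
g''(u) = -3/u², which is negative for u > 0, so this is a local maximum.
g(3/4) = 3·ln(3/4) - 3 - 6 ≈ -9.8630.

-9.8630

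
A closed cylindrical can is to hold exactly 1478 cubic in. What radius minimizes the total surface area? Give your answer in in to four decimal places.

With radius r and height h, πr²h = 1478 so h = 1478/(πr²), and S(r) = 2πr² + 2πrh = 2πr² + 2·1478/r.
S'(r) = 4πr − 2·1478/r² = 0 ⇒ r³ = 1478/(2π), so r ≈ 6.1730 and h = 2r ≈ 12.3461.
S''(r) = 4π + 4·1478/r³ > 0, so this is the minimum; S ≈ 718.2862.

6.1730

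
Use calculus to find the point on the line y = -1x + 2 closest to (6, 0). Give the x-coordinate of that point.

4

Minimize D(x)^2 = (x - 6)^2 + (-x + 2)^2.
d/dx[D^2] = 2(x - 6) + 2·(-1)·(-x + 2) = 0 ⇒ x = 4.
Then y = -2 and the distance is √(8) ≈ 2.8284.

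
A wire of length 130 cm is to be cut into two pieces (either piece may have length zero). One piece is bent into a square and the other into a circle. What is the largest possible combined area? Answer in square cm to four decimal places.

Let x be the length used for the square. Square side x/4; circle radius (130−x)/(2π).
A(x) = (x/4)² + π·((130−x)/(2π))² = x²/16 + (130−x)²/(4π) for 0 ≤ x ≤ 130. A'(x) = x/8 − (130−x)/(2π) = 0 gives x = 4·130/(π+4) ≈ 72.8129.
A'' > 0, so the interior critical point is a minimum; the maximum is at an endpoint. A(0) = 1344.8593 and A(130) = 1056.2500, so the largest area is 1344.8593.

1344.8593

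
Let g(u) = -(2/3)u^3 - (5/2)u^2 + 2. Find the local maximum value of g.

2

g'(u) = -2u^2 - 5u. Setting g'(u) = 0 gives u ∈ {-5/2, 0}.
Second-derivative test with g''(u) = -4u - 5: g''(-5/2) = 5 > 0 ⇒ local minimum; g''(0) = -5 < 0 ⇒ local maximum.
Thus g has its local maximum at u = 0, with value 2.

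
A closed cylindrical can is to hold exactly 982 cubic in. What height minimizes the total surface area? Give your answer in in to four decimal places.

10.7731

With radius r and height h, πr²h = 982 so h = 982/(πr²), and S(r) = 2πr² + 2πrh = 2πr² + 2·982/r.
S'(r) = 4πr − 2·982/r² = 0 ⇒ r³ = 982/(2π), so r ≈ 5.3865 and h = 2r ≈ 10.7731.
S''(r) = 4π + 4·982/r³ > 0, so this is the minimum; S ≈ 546.9180.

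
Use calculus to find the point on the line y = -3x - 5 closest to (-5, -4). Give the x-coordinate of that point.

Minimize D(x)^2 = (x + 5)^2 + (-3x - 1)^2.
d/dx[D^2] = 2(x + 5) + 2·(-3)·(-3x - 1) = 0 ⇒ x = -4/5.
Then y = -13/5 and the distance is √(98/5) ≈ 4.4272.

-4/5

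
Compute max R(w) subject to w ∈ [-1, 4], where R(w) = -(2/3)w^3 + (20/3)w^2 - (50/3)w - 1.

23

R'(w) = -2w^2 + (40/3)w - 50/3, whose only zero in [-1, 4] is w = 5/3.
Compare values at every candidate in [-1, 4]: R(-1) = 23,  R(5/3) = -1081/81,  R(4) = -11/3.
So the maximum is R(-1) = 23.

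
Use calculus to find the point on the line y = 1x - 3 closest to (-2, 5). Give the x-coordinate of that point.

Minimize D(x)^2 = (x + 2)^2 + (x - 8)^2.
d/dx[D^2] = 2(x + 2) + 2·1·(x - 8) = 0 ⇒ x = 3.
Then y = 0 and the distance is √(50) ≈ 7.0711.

3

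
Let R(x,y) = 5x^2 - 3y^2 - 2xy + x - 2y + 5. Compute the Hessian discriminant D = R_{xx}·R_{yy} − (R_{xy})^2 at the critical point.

∂R/∂x = 10x - 2y + 1 = 0 and ∂R/∂y = -2x - 6y - 2 = 0, so (x, y) = (-5/32, -9/32).
The Hessian has R_{xx} = 10, R_{yy} = -6, R_{xy} = -2, giving D = -64 < 0, so the point is a saddle point.
D = (10)·(-6) − (-2)^2 = -64.

-64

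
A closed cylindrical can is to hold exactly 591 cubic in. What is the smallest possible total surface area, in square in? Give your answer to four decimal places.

With radius r and height h, πr²h = 591 so h = 591/(πr²), and S(r) = 2πr² + 2πrh = 2πr² + 2·591/r.
S'(r) = 4πr − 2·591/r² = 0 ⇒ r³ = 591/(2π), so r ≈ 4.5478 and h = 2r ≈ 9.0956.
S''(r) = 4π + 4·591/r³ > 0, so this is the minimum; S ≈ 389.8578.

389.8578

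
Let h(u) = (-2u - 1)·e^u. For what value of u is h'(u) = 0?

-3/2

Differentiating with the product rule gives h'(u) = (-2u - 3)·e^u. Since e^u > 0, the only critical point is u = -3/2.
h''(-3/2) has the same sign as -2 < 0, so this is a local maximum.
h(-3/2) = (2)·e^(-3/2) ≈ 0.4463.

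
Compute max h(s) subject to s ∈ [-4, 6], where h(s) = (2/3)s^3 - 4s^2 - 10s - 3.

The derivative is 2s^2 - 8s - 10, which vanishes at s = -1 and s = 5.
Evaluating at the critical points and endpoints: h(-4) = -209/3,  h(-1) = 7/3,  h(5) = -209/3,  h(6) = -63.
The maximum over the interval is 7/3, attained at s = -1.

7/3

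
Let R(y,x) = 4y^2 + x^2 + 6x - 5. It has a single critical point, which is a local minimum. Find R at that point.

∂R/∂y = 8y = 0 and ∂R/∂x = 2x + 6 = 0, so (y, x) = (0, -3).
The Hessian has R_{yy} = 8, R_{xx} = 2, R_{yx} = 0, giving D = 16 > 0 with R_{yy} > 0, so the point is a local minimum.
R(0, -3) = -14.

-14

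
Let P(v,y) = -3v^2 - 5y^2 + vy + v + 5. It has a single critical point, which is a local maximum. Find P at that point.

300/59

∂P/∂v = -6v + y + 1 = 0 and ∂P/∂y = v - 10y = 0, so (v, y) = (10/59, 1/59).
The Hessian has P_{vv} = -6, P_{yy} = -10, P_{vy} = 1, giving D = 59 > 0 with P_{vv} < 0, so the point is a local maximum.
P(10/59, 1/59) = 300/59.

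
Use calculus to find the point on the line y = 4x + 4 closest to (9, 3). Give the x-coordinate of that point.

Minimize D(x)^2 = (x - 9)^2 + (4x + 1)^2.
d/dx[D^2] = 2(x - 9) + 2·4·(4x + 1) = 0 ⇒ x = 5/17.
Then y = 88/17 and the distance is √(1369/17) ≈ 8.9738.

5/17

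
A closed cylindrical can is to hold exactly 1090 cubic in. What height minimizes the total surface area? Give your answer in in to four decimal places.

11.1544

With radius r and height h, πr²h = 1090 so h = 1090/(πr²), and S(r) = 2πr² + 2πrh = 2πr² + 2·1090/r.
S'(r) = 4πr − 2·1090/r² = 0 ⇒ r³ = 1090/(2π), so r ≈ 5.5772 and h = 2r ≈ 11.1544.
S''(r) = 4π + 4·1090/r³ > 0, so this is the minimum; S ≈ 586.3166.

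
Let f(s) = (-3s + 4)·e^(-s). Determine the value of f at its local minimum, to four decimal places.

Differentiating with the product rule gives f'(s) = (3s - 7)·e^(-s). Since e^(-s) > 0, the only critical point is s = 7/3.
f''(7/3) has the same sign as 3 > 0, so this is a local minimum.
f(7/3) = (-3)·e^(-7/3) ≈ -0.2909.

-0.2909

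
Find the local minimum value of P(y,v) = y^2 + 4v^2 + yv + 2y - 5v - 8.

-57/5

∂P/∂y = 2y + v + 2 = 0 and ∂P/∂v = y + 8v - 5 = 0, so (y, v) = (-7/5, 4/5).
The Hessian has P_{yy} = 2, P_{vv} = 8, P_{yv} = 1, giving D = 15 > 0 with P_{yy} > 0, so the point is a local minimum.
P(-7/5, 4/5) = -57/5.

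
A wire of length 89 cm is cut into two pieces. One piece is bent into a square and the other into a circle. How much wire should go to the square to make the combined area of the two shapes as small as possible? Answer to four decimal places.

49.8488

Let x be the length used for the square. Square side x/4; circle radius (89−x)/(2π).
A(x) = (x/4)² + π·((89−x)/(2π))² = x²/16 + (89−x)²/(4π) for 0 ≤ x ≤ 89. A'(x) = x/8 − (89−x)/(2π) = 0 gives x = 4·89/(π+4) ≈ 49.8488.
A'' = 1/8 + 1/(2π) > 0, so this gives the minimum combined area; x ≈ 49.8488 cm to the square.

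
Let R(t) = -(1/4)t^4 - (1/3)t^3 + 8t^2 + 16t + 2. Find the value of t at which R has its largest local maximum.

R'(t) = -t^3 - t^2 + 16t + 16. Setting R'(t) = 0 gives t ∈ {-4, -1, 4}.
Second-derivative test with R''(t) = -3t^2 - 2t + 16: R''(-4) = -24 < 0 ⇒ local maximum; R''(-1) = 15 > 0 ⇒ local minimum; R''(4) = -40 < 0 ⇒ local maximum.
So the largest local maximum value is R(4) = 326/3.

4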